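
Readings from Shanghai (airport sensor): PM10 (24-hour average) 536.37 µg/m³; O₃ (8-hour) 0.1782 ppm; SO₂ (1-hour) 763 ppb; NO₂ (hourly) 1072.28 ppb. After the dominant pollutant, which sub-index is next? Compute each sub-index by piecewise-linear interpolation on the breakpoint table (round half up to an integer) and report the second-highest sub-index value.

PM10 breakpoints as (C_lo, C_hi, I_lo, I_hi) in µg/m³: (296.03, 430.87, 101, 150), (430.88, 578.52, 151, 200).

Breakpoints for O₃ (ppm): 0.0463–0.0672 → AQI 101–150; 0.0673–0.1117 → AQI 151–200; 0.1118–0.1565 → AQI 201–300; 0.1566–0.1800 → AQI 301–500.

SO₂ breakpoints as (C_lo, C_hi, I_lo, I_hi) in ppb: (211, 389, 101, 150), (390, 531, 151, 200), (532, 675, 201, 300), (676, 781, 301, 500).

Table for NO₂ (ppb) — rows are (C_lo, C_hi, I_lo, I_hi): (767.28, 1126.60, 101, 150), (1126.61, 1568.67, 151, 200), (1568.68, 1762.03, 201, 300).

466

PM10: 536.37 ∈ [430.88, 578.52] ↔ index [151, 200].
151 + (536.37−430.88)·(200−151)/(578.52−430.88) = 151 + 105.49·49/147.64 ≈ 186.01, so AQI = 186.
O₃: 0.1782 lies in 0.1566–0.1800, so I_lo=301, I_hi=500, C_lo=0.1566, C_hi=0.1800.
(500−301)/(0.1800−0.1566) × (0.1782−0.1566) + 301 = 199/0.0234 × 0.0216 + 301 ≈ 484.69 → 485.
SO₂ 763: bracket 676–781 → index 301–500; slope 199/105, offset 87.
AQI = 301 + 199/105·87 ≈ 465.89 ⇒ 466.
NO₂: 1072.28 ∈ [767.28, 1126.60] ↔ index [101, 150].
101 + (1072.28−767.28)·(150−101)/(1126.60−767.28) = 101 + 305.00·49/359.32 ≈ 142.59, so AQI = 143.
Sub-indices: PM10→186, O₃→485, SO₂→466, NO₂→143. Ranked high→low: 485, 466, 186, 143. Second-highest sub-index = 466.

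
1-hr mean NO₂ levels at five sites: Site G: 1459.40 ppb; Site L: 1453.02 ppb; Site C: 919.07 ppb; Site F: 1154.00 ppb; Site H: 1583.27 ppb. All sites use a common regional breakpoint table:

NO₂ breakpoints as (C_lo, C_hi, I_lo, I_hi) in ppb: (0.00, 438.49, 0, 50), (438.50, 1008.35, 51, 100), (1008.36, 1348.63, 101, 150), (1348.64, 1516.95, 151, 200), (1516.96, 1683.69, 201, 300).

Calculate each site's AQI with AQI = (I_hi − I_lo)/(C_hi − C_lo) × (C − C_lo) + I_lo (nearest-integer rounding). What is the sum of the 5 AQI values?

Site G: 1459.40 lies in 1348.64–1516.95, so I_lo=151, I_hi=200, C_lo=1348.64, C_hi=1516.95.
(200−151)/(1516.95−1348.64) × (1459.40−1348.64) + 151 = 49/168.31 × 110.76 + 151 ≈ 183.25 → 183.
Site L: row 1348.64–1516.95 (AQI 151–200). (200−151)·(1453.02−1348.64)/(1516.95−1348.64) + 151 = 49·104.38/168.31 + 151 ≈ 181.39 → 181.
Site C: 919.07 lies in 438.50–1008.35, so I_lo=51, I_hi=100, C_lo=438.50, C_hi=1008.35.
(100−51)/(1008.35−438.50) × (919.07−438.50) + 51 = 49/569.85 × 480.57 + 51 ≈ 92.32 → 92.
Site F: row 1008.36–1348.63 (AQI 101–150). (150−101)·(1154.00−1008.36)/(1348.63−1008.36) + 101 = 49·145.64/340.27 + 101 ≈ 121.97 → 122.
Site H: 1583.27 ∈ [1516.96, 1683.69] ↔ index [201, 300].
201 + (1583.27−1516.96)·(300−201)/(1683.69−1516.96) = 201 + 66.31·99/166.73 ≈ 240.37, so AQI = 240.
AQIs: Site G=183, Site L=181, Site C=92, Site F=122, Site H=240. Sum = 183 + 181 + 92 + 122 + 240 = 818.

818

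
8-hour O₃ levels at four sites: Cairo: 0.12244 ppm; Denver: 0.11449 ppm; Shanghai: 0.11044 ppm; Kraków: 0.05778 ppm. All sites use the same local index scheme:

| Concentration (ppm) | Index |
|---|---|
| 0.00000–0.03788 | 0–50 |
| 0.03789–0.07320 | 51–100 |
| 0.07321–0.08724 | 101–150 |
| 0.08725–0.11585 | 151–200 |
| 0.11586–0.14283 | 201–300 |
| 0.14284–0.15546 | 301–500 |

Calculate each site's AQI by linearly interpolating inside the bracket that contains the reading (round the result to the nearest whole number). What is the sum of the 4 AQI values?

Cairo: 0.12244 ∈ [0.11586, 0.14283] ↔ index [201, 300].
201 + (0.12244−0.11586)·(300−201)/(0.14283−0.11586) = 201 + 0.00658·99/0.02697 ≈ 225.15, so AQI = 225.
Denver: row 0.08725–0.11585 (AQI 151–200). (200−151)·(0.11449−0.08725)/(0.11585−0.08725) + 151 = 49·0.02724/0.02860 + 151 ≈ 197.67 → 198.
Shanghai: 0.11044 lies in 0.08725–0.11585, so I_lo=151, I_hi=200, C_lo=0.08725, C_hi=0.11585.
(200−151)/(0.11585−0.08725) × (0.11044−0.08725) + 151 = 49/0.02860 × 0.02319 + 151 ≈ 190.73 → 191.
Kraków: 0.05778 ∈ [0.03789, 0.07320] ↔ index [51, 100].
51 + (0.05778−0.03789)·(100−51)/(0.07320−0.03789) = 51 + 0.01989·49/0.03531 ≈ 78.60, so AQI = 79.
AQIs: Cairo=225, Denver=198, Shanghai=191, Kraków=79. Sum = 225 + 198 + 191 + 79 = 693.

693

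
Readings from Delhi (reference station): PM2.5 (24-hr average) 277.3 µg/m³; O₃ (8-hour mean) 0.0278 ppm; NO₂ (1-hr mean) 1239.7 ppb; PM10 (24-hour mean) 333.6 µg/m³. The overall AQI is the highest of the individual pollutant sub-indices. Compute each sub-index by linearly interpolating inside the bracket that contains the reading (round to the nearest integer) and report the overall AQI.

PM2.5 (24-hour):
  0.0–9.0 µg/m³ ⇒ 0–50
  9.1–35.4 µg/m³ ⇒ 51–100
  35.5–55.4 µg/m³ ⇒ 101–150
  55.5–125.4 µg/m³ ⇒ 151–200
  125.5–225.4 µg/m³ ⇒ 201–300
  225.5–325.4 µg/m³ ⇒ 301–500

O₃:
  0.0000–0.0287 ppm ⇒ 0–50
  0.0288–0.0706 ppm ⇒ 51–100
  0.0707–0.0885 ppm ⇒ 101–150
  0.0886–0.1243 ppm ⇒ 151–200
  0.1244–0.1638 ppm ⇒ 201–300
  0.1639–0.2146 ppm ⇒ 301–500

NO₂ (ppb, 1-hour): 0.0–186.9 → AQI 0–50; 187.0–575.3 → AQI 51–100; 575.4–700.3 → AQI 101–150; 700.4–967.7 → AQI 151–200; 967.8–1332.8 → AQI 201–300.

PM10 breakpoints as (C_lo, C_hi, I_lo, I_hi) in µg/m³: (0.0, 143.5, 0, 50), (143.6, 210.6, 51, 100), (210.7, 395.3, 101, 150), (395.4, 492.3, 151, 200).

PM2.5: 277.3 lies in 225.5–325.4, so I_lo=301, I_hi=500, C_lo=225.5, C_hi=325.4.
(500−301)/(325.4−225.5) × (277.3−225.5) + 301 = 199/99.9 × 51.8 + 301 ≈ 404.19 → 404.
O₃ 0.0278: bracket 0.0000–0.0287 → index 0–50; slope 50/0.0287, offset 0.0278.
AQI = 0 + 50/0.0287·0.0278 ≈ 48.43 ⇒ 48.
NO₂: 1239.7 lies in 967.8–1332.8, so I_lo=201, I_hi=300, C_lo=967.8, C_hi=1332.8.
(300−201)/(1332.8−967.8) × (1239.7−967.8) + 201 = 99/365.0 × 271.9 + 201 ≈ 274.75 → 275.
PM10: row 210.7–395.3 (AQI 101–150). (150−101)·(333.6−210.7)/(395.3−210.7) + 101 = 49·122.9/184.6 + 101 ≈ 133.62 → 134.
Sub-indices: PM2.5→404, O₃→48, NO₂→275, PM10→134. Overall AQI = max = 404; dominant pollutant is PM2.5.

404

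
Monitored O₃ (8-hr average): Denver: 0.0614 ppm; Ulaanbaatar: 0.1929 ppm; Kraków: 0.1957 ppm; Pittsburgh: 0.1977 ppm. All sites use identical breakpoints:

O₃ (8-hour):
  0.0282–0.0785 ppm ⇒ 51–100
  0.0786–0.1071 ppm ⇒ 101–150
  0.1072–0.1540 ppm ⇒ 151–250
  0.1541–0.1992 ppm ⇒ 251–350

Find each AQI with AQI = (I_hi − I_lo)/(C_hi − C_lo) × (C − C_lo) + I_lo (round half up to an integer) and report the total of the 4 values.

1108

Denver: row 0.0282–0.0785 (AQI 51–100). (100−51)·(0.0614−0.0282)/(0.0785−0.0282) + 51 = 49·0.0332/0.0503 + 51 ≈ 83.34 → 83.
Ulaanbaatar 0.1929: bracket 0.1541–0.1992 → index 251–350; slope 99/0.0451, offset 0.0388.
AQI = 251 + 99/0.0451·0.0388 ≈ 336.17 ⇒ 336.
Kraków: 0.1957 lies in 0.1541–0.1992, so I_lo=251, I_hi=350, C_lo=0.1541, C_hi=0.1992.
(350−251)/(0.1992−0.1541) × (0.1957−0.1541) + 251 = 99/0.0451 × 0.0416 + 251 ≈ 342.32 → 342.
Pittsburgh 0.1977: bracket 0.1541–0.1992 → index 251–350; slope 99/0.0451, offset 0.0436.
AQI = 251 + 99/0.0451·0.0436 ≈ 346.71 ⇒ 347.
AQIs: Denver=83, Ulaanbaatar=336, Kraków=342, Pittsburgh=347. Sum = 83 + 336 + 342 + 347 = 1108.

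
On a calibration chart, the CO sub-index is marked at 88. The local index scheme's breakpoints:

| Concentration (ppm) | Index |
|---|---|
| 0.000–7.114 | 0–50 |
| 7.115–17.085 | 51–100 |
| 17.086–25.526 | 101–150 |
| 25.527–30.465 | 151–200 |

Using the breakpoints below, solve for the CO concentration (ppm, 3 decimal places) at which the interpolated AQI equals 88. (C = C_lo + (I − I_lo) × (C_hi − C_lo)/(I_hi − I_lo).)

14.643

AQI 88 lies in the 51–100 band, which corresponds to 7.115–17.085 ppm.
C = 7.115 + (88−51)×(17.085−7.115)/(100−51) = 7.115 + 37×9.970/49 ≈ 14.64337 ppm → 14.643 ppm to 3 dp.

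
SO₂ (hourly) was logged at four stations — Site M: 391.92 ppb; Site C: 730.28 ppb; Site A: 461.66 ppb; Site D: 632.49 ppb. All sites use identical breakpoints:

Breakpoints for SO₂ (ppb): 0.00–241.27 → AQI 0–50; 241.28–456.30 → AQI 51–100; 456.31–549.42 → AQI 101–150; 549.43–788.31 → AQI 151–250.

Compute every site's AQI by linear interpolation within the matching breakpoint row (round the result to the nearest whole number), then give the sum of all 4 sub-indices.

600

Site M 391.92: bracket 241.28–456.30 → index 51–100; slope 49/215.02, offset 150.64.
AQI = 51 + 49/215.02·150.64 ≈ 85.33 ⇒ 85.
Site C: 730.28 lies in 549.43–788.31, so I_lo=151, I_hi=250, C_lo=549.43, C_hi=788.31.
(250−151)/(788.31−549.43) × (730.28−549.43) + 151 = 99/238.88 × 180.85 + 151 ≈ 225.95 → 226.
Site A: 461.66 lies in 456.31–549.42, so I_lo=101, I_hi=150, C_lo=456.31, C_hi=549.42.
(150−101)/(549.42−456.31) × (461.66−456.31) + 101 = 49/93.11 × 5.35 + 101 ≈ 103.82 → 104.
Site D: row 549.43–788.31 (AQI 151–250). (250−151)·(632.49−549.43)/(788.31−549.43) + 151 = 99·83.06/238.88 + 151 ≈ 185.42 → 185.
AQIs: Site M=85, Site C=226, Site A=104, Site D=185. Sum = 85 + 226 + 104 + 185 = 600.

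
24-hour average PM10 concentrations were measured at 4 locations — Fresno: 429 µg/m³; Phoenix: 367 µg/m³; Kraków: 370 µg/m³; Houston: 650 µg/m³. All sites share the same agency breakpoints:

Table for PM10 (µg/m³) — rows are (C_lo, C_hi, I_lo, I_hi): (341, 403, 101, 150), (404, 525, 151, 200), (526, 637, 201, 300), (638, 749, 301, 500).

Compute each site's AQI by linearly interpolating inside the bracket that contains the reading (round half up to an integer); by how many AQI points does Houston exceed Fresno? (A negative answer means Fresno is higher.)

Fresno: 429 ∈ [404, 525] ↔ index [151, 200].
151 + (429−404)·(200−151)/(525−404) = 151 + 25·49/121 ≈ 161.12, so AQI = 161.
Phoenix: 367 ∈ [341, 403] ↔ index [101, 150].
101 + (367−341)·(150−101)/(403−341) = 101 + 26·49/62 ≈ 121.55, so AQI = 122.
Kraków: row 341–403 (AQI 101–150). (150−101)·(370−341)/(403−341) + 101 = 49·29/62 + 101 ≈ 123.92 → 124.
Houston: 650 ∈ [638, 749] ↔ index [301, 500].
301 + (650−638)·(500−301)/(749−638) = 301 + 12·199/111 ≈ 322.51, so AQI = 323.
AQIs: Fresno=161, Phoenix=122, Kraków=124, Houston=323. Houston (323) − Fresno (161) = 162.

162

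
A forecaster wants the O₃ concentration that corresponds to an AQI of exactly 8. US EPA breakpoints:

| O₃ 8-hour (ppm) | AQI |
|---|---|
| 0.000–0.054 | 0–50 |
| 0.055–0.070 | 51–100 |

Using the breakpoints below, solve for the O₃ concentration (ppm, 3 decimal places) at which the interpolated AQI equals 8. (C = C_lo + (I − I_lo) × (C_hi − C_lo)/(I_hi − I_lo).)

AQI 8 lies in the 0–50 band, which corresponds to 0.000–0.054 ppm.
C = 0.000 + (8−0)×(0.054−0.000)/(50−0) = 0.000 + 8×0.054/50 ≈ 0.00864 ppm → 0.009 ppm to 3 dp.

0.009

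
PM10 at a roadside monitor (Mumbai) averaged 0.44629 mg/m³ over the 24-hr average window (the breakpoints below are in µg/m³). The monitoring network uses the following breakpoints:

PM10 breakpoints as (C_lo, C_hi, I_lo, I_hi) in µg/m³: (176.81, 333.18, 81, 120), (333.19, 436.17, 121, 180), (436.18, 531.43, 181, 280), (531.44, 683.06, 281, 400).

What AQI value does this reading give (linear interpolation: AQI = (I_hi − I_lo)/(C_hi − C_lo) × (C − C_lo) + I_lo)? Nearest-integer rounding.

Convert: 0.44629 mg/m³ = 446.29 µg/m³.
PM10 446.29: bracket 436.18–531.43 → index 181–280; slope 99/95.25, offset 10.11.
AQI = 181 + 99/95.25·10.11 ≈ 191.51 ⇒ 192.

192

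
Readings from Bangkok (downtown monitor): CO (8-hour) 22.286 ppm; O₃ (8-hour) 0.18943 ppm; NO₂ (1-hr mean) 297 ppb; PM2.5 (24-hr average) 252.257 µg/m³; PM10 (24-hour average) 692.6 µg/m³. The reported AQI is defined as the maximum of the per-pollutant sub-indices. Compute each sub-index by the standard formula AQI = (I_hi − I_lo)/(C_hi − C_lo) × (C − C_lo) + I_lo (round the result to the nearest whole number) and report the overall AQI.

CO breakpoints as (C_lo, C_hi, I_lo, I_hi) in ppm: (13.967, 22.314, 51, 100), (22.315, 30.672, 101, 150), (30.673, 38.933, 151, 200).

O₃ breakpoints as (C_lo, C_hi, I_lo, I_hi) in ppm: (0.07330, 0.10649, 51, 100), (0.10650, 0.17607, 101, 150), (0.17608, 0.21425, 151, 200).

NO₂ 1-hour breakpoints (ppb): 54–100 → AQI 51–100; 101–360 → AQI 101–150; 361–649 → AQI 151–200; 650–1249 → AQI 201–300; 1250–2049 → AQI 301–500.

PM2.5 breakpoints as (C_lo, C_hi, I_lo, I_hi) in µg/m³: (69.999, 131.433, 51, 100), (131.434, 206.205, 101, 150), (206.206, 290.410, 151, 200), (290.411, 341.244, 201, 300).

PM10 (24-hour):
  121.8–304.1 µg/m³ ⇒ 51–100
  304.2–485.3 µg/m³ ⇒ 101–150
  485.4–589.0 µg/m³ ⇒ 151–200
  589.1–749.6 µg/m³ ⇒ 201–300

265

CO: row 13.967–22.314 (AQI 51–100). (100−51)·(22.286−13.967)/(22.314−13.967) + 51 = 49·8.319/8.347 + 51 ≈ 99.84 → 100.
O₃: 0.18943 lies in 0.17608–0.21425, so I_lo=151, I_hi=200, C_lo=0.17608, C_hi=0.21425.
(200−151)/(0.21425−0.17608) × (0.18943−0.17608) + 151 = 49/0.03817 × 0.01335 + 151 ≈ 168.14 → 168.
NO₂ 297: bracket 101–360 → index 101–150; slope 49/259, offset 196.
AQI = 101 + 49/259·196 ≈ 138.08 ⇒ 138.
PM2.5 252.257: bracket 206.206–290.410 → index 151–200; slope 49/84.204, offset 46.051.
AQI = 151 + 49/84.204·46.051 ≈ 177.80 ⇒ 178.
PM10: row 589.1–749.6 (AQI 201–300). (300−201)·(692.6−589.1)/(749.6−589.1) + 201 = 99·103.5/160.5 + 201 ≈ 264.84 → 265.
Sub-indices: CO→100, O₃→168, NO₂→138, PM2.5→178, PM10→265. Overall AQI = max = 265; dominant pollutant is PM10.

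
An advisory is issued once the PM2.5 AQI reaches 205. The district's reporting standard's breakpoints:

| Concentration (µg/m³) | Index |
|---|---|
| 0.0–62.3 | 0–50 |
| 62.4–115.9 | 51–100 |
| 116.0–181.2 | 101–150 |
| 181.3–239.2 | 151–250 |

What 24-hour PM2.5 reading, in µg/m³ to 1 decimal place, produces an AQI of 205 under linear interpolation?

212.9

AQI 205 lies in the 151–250 band, which corresponds to 181.3–239.2 µg/m³.
C = 181.3 + (205−151)×(239.2−181.3)/(250−151) = 181.3 + 54×57.9/99 ≈ 212.882 µg/m³ → 212.9 µg/m³ to 1 dp.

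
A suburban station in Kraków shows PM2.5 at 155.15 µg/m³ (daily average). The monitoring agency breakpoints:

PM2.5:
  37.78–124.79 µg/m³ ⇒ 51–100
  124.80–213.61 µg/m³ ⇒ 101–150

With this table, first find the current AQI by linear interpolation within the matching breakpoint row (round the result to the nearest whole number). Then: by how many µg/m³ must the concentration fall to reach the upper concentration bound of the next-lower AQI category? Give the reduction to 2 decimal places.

PM2.5: row 124.80–213.61 (AQI 101–150). (150−101)·(155.15−124.80)/(213.61−124.80) + 101 = 49·30.35/88.81 + 101 ≈ 117.75 → 118.
Current AQI 118 is in the Unhealthy for Sensitive Groups range (101–150). The next-lower category tops out at AQI 100, whose upper concentration bound is 124.79 µg/m³.
Reduction needed = 155.15 − 124.79 = 30.36 µg/m³.

30.36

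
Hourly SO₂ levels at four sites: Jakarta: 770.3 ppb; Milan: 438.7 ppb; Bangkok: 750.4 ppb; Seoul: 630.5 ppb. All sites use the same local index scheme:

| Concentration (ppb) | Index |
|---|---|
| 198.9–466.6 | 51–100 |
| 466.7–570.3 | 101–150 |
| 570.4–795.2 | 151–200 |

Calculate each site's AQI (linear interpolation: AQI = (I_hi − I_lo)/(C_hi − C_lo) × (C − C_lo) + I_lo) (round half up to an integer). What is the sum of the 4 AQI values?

644

Jakarta: 770.3 ∈ [570.4, 795.2] ↔ index [151, 200].
151 + (770.3−570.4)·(200−151)/(795.2−570.4) = 151 + 199.9·49/224.8 ≈ 194.57, so AQI = 195.
Milan: 438.7 lies in 198.9–466.6, so I_lo=51, I_hi=100, C_lo=198.9, C_hi=466.6.
(100−51)/(466.6−198.9) × (438.7−198.9) + 51 = 49/267.7 × 239.8 + 51 ≈ 94.89 → 95.
Bangkok: row 570.4–795.2 (AQI 151–200). (200−151)·(750.4−570.4)/(795.2−570.4) + 151 = 49·180.0/224.8 + 151 ≈ 190.23 → 190.
Seoul: 630.5 ∈ [570.4, 795.2] ↔ index [151, 200].
151 + (630.5−570.4)·(200−151)/(795.2−570.4) = 151 + 60.1·49/224.8 ≈ 164.10, so AQI = 164.
AQIs: Jakarta=195, Milan=95, Bangkok=190, Seoul=164. Sum = 195 + 95 + 190 + 164 = 644.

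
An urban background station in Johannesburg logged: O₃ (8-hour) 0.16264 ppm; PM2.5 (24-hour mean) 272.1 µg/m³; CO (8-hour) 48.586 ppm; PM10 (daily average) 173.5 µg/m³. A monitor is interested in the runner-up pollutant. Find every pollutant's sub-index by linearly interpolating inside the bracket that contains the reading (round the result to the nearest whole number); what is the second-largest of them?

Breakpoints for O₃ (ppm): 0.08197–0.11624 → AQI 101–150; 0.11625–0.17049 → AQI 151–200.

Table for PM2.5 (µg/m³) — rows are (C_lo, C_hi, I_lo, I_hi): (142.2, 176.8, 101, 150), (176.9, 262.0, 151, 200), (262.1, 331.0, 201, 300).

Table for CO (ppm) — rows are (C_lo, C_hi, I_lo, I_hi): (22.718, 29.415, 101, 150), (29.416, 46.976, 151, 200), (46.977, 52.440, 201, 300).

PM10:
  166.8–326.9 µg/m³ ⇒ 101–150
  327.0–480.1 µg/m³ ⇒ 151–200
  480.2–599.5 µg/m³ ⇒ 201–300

215

O₃ 0.16264: bracket 0.11625–0.17049 → index 151–200; slope 49/0.05424, offset 0.04639.
AQI = 151 + 49/0.05424·0.04639 ≈ 192.91 ⇒ 193.
PM2.5: 272.1 ∈ [262.1, 331.0] ↔ index [201, 300].
201 + (272.1−262.1)·(300−201)/(331.0−262.1) = 201 + 10.0·99/68.9 ≈ 215.37, so AQI = 215.
CO: row 46.977–52.440 (AQI 201–300). (300−201)·(48.586−46.977)/(52.440−46.977) + 201 = 99·1.609/5.463 + 201 ≈ 230.16 → 230.
PM10: row 166.8–326.9 (AQI 101–150). (150−101)·(173.5−166.8)/(326.9−166.8) + 101 = 49·6.7/160.1 + 101 ≈ 103.05 → 103.
Sub-indices: O₃→193, PM2.5→215, CO→230, PM10→103. Ranked high→low: 230, 215, 193, 103. Second-highest sub-index = 215.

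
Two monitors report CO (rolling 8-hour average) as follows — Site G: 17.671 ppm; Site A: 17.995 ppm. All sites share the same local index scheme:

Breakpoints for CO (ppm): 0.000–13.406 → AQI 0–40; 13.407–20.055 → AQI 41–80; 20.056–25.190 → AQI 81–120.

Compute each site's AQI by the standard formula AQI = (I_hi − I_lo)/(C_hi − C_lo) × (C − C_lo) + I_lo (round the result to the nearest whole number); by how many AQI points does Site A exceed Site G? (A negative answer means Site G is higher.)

Site G 17.671: bracket 13.407–20.055 → index 41–80; slope 39/6.648, offset 4.264.
AQI = 41 + 39/6.648·4.264 ≈ 66.01 ⇒ 66.
Site A: 17.995 ∈ [13.407, 20.055] ↔ index [41, 80].
41 + (17.995−13.407)·(80−41)/(20.055−13.407) = 41 + 4.588·39/6.648 ≈ 67.92, so AQI = 68.
AQIs: Site G=66, Site A=68. Site A (68) − Site G (66) = 2.

2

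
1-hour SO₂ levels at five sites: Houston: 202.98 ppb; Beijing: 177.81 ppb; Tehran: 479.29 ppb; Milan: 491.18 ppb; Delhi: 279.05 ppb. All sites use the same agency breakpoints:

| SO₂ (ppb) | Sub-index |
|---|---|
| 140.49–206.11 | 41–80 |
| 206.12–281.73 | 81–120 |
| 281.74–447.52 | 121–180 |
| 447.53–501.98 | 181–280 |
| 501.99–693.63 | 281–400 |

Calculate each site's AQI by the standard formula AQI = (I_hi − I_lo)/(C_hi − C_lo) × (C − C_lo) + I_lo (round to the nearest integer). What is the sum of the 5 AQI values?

Houston: row 140.49–206.11 (AQI 41–80). (80−41)·(202.98−140.49)/(206.11−140.49) + 41 = 39·62.49/65.62 + 41 ≈ 78.14 → 78.
Beijing: 177.81 ∈ [140.49, 206.11] ↔ index [41, 80].
41 + (177.81−140.49)·(80−41)/(206.11−140.49) = 41 + 37.32·39/65.62 ≈ 63.18, so AQI = 63.
Tehran: 479.29 ∈ [447.53, 501.98] ↔ index [181, 280].
181 + (479.29−447.53)·(280−181)/(501.98−447.53) = 181 + 31.76·99/54.45 ≈ 238.75, so AQI = 239.
Milan: 491.18 lies in 447.53–501.98, so I_lo=181, I_hi=280, C_lo=447.53, C_hi=501.98.
(280−181)/(501.98−447.53) × (491.18−447.53) + 181 = 99/54.45 × 43.65 + 181 ≈ 260.36 → 260.
Delhi: 279.05 lies in 206.12–281.73, so I_lo=81, I_hi=120, C_lo=206.12, C_hi=281.73.
(120−81)/(281.73−206.12) × (279.05−206.12) + 81 = 39/75.61 × 72.93 + 81 ≈ 118.62 → 119.
AQIs: Houston=78, Beijing=63, Tehran=239, Milan=260, Delhi=119. Sum = 78 + 63 + 239 + 260 + 119 = 759.

759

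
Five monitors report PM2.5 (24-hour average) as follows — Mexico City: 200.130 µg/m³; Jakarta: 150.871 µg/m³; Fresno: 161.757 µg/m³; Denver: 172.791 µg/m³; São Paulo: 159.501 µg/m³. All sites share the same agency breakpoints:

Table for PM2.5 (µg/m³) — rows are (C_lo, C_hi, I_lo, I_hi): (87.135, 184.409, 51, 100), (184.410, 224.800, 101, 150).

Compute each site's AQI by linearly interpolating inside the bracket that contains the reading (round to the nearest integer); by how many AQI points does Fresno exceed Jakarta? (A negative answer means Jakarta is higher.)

Mexico City: 200.130 lies in 184.410–224.800, so I_lo=101, I_hi=150, C_lo=184.410, C_hi=224.800.
(150−101)/(224.800−184.410) × (200.130−184.410) + 101 = 49/40.390 × 15.720 + 101 ≈ 120.07 → 120.
Jakarta: 150.871 lies in 87.135–184.409, so I_lo=51, I_hi=100, C_lo=87.135, C_hi=184.409.
(100−51)/(184.409−87.135) × (150.871−87.135) + 51 = 49/97.274 × 63.736 + 51 ≈ 83.11 → 83.
Fresno: 161.757 ∈ [87.135, 184.409] ↔ index [51, 100].
51 + (161.757−87.135)·(100−51)/(184.409−87.135) = 51 + 74.622·49/97.274 ≈ 88.59, so AQI = 89.
Denver: 172.791 lies in 87.135–184.409, so I_lo=51, I_hi=100, C_lo=87.135, C_hi=184.409.
(100−51)/(184.409−87.135) × (172.791−87.135) + 51 = 49/97.274 × 85.656 + 51 ≈ 94.15 → 94.
São Paulo: 159.501 ∈ [87.135, 184.409] ↔ index [51, 100].
51 + (159.501−87.135)·(100−51)/(184.409−87.135) = 51 + 72.366·49/97.274 ≈ 87.45, so AQI = 87.
AQIs: Mexico City=120, Jakarta=83, Fresno=89, Denver=94, São Paulo=87. Fresno (89) − Jakarta (83) = 6.

6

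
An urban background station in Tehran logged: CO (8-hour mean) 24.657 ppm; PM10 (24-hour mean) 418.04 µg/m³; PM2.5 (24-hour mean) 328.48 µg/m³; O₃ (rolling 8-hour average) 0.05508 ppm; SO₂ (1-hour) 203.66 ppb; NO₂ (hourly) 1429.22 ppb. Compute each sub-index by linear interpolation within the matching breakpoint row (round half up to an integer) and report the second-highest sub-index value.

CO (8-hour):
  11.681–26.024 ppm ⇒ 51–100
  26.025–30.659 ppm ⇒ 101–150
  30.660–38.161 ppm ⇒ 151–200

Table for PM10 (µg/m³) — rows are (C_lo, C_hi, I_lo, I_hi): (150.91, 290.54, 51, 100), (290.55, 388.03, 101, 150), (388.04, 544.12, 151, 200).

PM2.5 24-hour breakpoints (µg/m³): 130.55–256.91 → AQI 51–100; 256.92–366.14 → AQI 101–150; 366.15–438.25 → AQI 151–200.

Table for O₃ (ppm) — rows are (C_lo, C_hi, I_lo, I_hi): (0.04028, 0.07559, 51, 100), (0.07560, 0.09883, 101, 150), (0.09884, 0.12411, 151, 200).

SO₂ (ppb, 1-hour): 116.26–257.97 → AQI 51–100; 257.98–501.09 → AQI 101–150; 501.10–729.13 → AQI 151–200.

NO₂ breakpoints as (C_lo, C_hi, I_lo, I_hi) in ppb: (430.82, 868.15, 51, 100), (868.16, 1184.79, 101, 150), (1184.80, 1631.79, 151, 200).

CO: row 11.681–26.024 (AQI 51–100). (100−51)·(24.657−11.681)/(26.024−11.681) + 51 = 49·12.976/14.343 + 51 ≈ 95.33 → 95.
PM10: row 388.04–544.12 (AQI 151–200). (200−151)·(418.04−388.04)/(544.12−388.04) + 151 = 49·30.00/156.08 + 151 ≈ 160.42 → 160.
PM2.5: row 256.92–366.14 (AQI 101–150). (150−101)·(328.48−256.92)/(366.14−256.92) + 101 = 49·71.56/109.22 + 101 ≈ 133.10 → 133.
O₃: row 0.04028–0.07559 (AQI 51–100). (100−51)·(0.05508−0.04028)/(0.07559−0.04028) + 51 = 49·0.01480/0.03531 + 51 ≈ 71.54 → 72.
SO₂: 203.66 ∈ [116.26, 257.97] ↔ index [51, 100].
51 + (203.66−116.26)·(100−51)/(257.97−116.26) = 51 + 87.40·49/141.71 ≈ 81.22, so AQI = 81.
NO₂: row 1184.80–1631.79 (AQI 151–200). (200−151)·(1429.22−1184.80)/(1631.79−1184.80) + 151 = 49·244.42/446.99 + 151 ≈ 177.79 → 178.
Sub-indices: CO→95, PM10→160, PM2.5→133, O₃→72, SO₂→81, NO₂→178. Ranked high→low: 178, 160, 133, 95, 81, 72. Second-highest sub-index = 160.

160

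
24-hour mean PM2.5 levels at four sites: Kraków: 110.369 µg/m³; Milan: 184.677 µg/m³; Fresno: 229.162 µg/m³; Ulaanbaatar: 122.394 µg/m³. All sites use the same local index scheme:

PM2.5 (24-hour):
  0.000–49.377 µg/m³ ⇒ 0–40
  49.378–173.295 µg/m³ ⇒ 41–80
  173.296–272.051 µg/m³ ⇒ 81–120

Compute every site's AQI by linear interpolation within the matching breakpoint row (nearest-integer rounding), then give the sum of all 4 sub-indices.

312

Kraków: 110.369 ∈ [49.378, 173.295] ↔ index [41, 80].
41 + (110.369−49.378)·(80−41)/(173.295−49.378) = 41 + 60.991·39/123.917 ≈ 60.20, so AQI = 60.
Milan 184.677: bracket 173.296–272.051 → index 81–120; slope 39/98.755, offset 11.381.
AQI = 81 + 39/98.755·11.381 ≈ 85.49 ⇒ 85.
Fresno: 229.162 lies in 173.296–272.051, so I_lo=81, I_hi=120, C_lo=173.296, C_hi=272.051.
(120−81)/(272.051−173.296) × (229.162−173.296) + 81 = 39/98.755 × 55.866 + 81 ≈ 103.06 → 103.
Ulaanbaatar: row 49.378–173.295 (AQI 41–80). (80−41)·(122.394−49.378)/(173.295−49.378) + 41 = 39·73.016/123.917 + 41 ≈ 63.98 → 64.
AQIs: Kraków=60, Milan=85, Fresno=103, Ulaanbaatar=64. Sum = 60 + 85 + 103 + 64 = 312.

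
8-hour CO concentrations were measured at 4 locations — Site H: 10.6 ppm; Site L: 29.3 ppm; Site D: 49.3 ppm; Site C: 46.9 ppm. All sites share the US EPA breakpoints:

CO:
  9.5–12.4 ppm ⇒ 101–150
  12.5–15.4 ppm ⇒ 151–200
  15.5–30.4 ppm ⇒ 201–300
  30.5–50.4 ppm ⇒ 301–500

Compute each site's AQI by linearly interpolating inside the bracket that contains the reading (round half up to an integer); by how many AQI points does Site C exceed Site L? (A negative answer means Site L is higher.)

172

Site H: 10.6 ∈ [9.5, 12.4] ↔ index [101, 150].
101 + (10.6−9.5)·(150−101)/(12.4−9.5) = 101 + 1.1·49/2.9 ≈ 119.59, so AQI = 120.
Site L: 29.3 lies in 15.5–30.4, so I_lo=201, I_hi=300, C_lo=15.5, C_hi=30.4.
(300−201)/(30.4−15.5) × (29.3−15.5) + 201 = 99/14.9 × 13.8 + 201 ≈ 292.69 → 293.
Site D: 49.3 ∈ [30.5, 50.4] ↔ index [301, 500].
301 + (49.3−30.5)·(500−301)/(50.4−30.5) = 301 + 18.8·199/19.9 ≈ 489.00, so AQI = 489.
Site C 46.9: bracket 30.5–50.4 → index 301–500; slope 199/19.9, offset 16.4.
AQI = 301 + 199/19.9·16.4 ≈ 465.00 ⇒ 465.
AQIs: Site H=120, Site L=293, Site D=489, Site C=465. Site C (465) − Site L (293) = 172.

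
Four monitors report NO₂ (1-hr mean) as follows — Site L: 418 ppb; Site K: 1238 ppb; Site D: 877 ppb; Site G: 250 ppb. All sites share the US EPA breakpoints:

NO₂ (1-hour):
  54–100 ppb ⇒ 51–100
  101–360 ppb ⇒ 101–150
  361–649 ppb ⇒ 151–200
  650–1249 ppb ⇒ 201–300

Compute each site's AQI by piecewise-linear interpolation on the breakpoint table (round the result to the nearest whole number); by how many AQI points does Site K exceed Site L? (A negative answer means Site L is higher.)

137

Site L: 418 ∈ [361, 649] ↔ index [151, 200].
151 + (418−361)·(200−151)/(649−361) = 151 + 57·49/288 ≈ 160.70, so AQI = 161.
Site K: row 650–1249 (AQI 201–300). (300−201)·(1238−650)/(1249−650) + 201 = 99·588/599 + 201 ≈ 298.18 → 298.
Site D: 877 lies in 650–1249, so I_lo=201, I_hi=300, C_lo=650, C_hi=1249.
(300−201)/(1249−650) × (877−650) + 201 = 99/599 × 227 + 201 ≈ 238.52 → 239.
Site G: row 101–360 (AQI 101–150). (150−101)·(250−101)/(360−101) + 101 = 49·149/259 + 101 ≈ 129.19 → 129.
AQIs: Site L=161, Site K=298, Site D=239, Site G=129. Site K (298) − Site L (161) = 137.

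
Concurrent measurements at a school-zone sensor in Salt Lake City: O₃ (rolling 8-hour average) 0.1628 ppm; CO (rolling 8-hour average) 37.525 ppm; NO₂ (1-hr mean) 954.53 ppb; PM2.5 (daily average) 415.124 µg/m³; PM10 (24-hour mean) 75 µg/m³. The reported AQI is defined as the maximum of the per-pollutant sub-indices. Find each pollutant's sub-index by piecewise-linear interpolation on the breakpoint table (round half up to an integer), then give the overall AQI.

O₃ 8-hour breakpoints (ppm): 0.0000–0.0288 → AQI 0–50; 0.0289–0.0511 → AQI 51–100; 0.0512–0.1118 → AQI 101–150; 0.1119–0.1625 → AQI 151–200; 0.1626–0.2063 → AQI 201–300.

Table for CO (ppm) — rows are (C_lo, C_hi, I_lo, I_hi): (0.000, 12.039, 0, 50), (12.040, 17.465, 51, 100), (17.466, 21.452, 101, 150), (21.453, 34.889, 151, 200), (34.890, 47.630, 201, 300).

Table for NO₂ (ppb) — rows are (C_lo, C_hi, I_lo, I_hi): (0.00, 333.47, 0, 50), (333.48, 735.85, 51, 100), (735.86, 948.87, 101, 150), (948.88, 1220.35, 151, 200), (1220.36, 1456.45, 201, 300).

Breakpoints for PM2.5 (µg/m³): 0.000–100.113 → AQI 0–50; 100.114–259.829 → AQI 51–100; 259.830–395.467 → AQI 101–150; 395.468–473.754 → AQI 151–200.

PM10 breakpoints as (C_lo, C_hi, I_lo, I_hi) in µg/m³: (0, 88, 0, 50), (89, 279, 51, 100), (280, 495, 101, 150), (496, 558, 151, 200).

221

O₃: 0.1628 ∈ [0.1626, 0.2063] ↔ index [201, 300].
201 + (0.1628−0.1626)·(300−201)/(0.2063−0.1626) = 201 + 0.0002·99/0.0437 ≈ 201.45, so AQI = 201.
CO: 37.525 ∈ [34.890, 47.630] ↔ index [201, 300].
201 + (37.525−34.890)·(300−201)/(47.630−34.890) = 201 + 2.635·99/12.740 ≈ 221.48, so AQI = 221.
NO₂: 954.53 lies in 948.88–1220.35, so I_lo=151, I_hi=200, C_lo=948.88, C_hi=1220.35.
(200−151)/(1220.35−948.88) × (954.53−948.88) + 151 = 49/271.47 × 5.65 + 151 ≈ 152.02 → 152.
PM2.5: row 395.468–473.754 (AQI 151–200). (200−151)·(415.124−395.468)/(473.754−395.468) + 151 = 49·19.656/78.286 + 151 ≈ 163.30 → 163.
PM10 75: bracket 0–88 → index 0–50; slope 50/88, offset 75.
AQI = 0 + 50/88·75 ≈ 42.61 ⇒ 43.
Sub-indices: O₃→201, CO→221, NO₂→152, PM2.5→163, PM10→43. Overall AQI = max = 221; dominant pollutant is CO.
AQI 221: Very Unhealthy.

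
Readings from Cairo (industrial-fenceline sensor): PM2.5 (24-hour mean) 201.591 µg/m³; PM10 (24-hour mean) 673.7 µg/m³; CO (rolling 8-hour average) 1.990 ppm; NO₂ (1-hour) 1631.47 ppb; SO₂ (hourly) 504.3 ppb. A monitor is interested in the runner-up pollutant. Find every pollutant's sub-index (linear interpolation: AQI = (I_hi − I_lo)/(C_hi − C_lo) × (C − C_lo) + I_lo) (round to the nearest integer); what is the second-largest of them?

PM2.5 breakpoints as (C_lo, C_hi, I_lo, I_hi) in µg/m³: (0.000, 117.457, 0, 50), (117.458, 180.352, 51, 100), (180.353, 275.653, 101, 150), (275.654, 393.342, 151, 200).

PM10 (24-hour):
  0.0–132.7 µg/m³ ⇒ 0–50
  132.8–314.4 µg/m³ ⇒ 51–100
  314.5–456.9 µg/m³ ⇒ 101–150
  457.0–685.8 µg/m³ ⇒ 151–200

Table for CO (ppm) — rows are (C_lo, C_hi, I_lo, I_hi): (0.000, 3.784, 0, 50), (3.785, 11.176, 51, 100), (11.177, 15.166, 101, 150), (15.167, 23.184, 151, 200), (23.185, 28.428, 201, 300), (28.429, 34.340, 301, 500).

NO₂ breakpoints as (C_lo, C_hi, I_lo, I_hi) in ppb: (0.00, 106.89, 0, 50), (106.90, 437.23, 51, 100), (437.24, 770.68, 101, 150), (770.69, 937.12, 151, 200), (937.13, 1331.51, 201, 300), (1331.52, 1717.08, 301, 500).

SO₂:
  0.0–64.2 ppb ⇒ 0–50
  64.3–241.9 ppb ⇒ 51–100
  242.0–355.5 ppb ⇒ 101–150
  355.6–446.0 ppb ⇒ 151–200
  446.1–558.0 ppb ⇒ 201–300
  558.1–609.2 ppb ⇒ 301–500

PM2.5 201.591: bracket 180.353–275.653 → index 101–150; slope 49/95.300, offset 21.238.
AQI = 101 + 49/95.300·21.238 ≈ 111.92 ⇒ 112.
PM10: row 457.0–685.8 (AQI 151–200). (200−151)·(673.7−457.0)/(685.8−457.0) + 151 = 49·216.7/228.8 + 151 ≈ 197.41 → 197.
CO: 1.990 lies in 0.000–3.784, so I_lo=0, I_hi=50, C_lo=0.000, C_hi=3.784.
(50−0)/(3.784−0.000) × (1.990−0.000) + 0 = 50/3.784 × 1.990 + 0 ≈ 26.29 → 26.
NO₂: 1631.47 ∈ [1331.52, 1717.08] ↔ index [301, 500].
301 + (1631.47−1331.52)·(500−301)/(1717.08−1331.52) = 301 + 299.95·199/385.56 ≈ 455.81, so AQI = 456.
SO₂ 504.3: bracket 446.1–558.0 → index 201–300; slope 99/111.9, offset 58.2.
AQI = 201 + 99/111.9·58.2 ≈ 252.49 ⇒ 252.
Sub-indices: PM2.5→112, PM10→197, CO→26, NO₂→456, SO₂→252. Ranked high→low: 456, 252, 197, 112, 26. Second-highest sub-index = 252.

252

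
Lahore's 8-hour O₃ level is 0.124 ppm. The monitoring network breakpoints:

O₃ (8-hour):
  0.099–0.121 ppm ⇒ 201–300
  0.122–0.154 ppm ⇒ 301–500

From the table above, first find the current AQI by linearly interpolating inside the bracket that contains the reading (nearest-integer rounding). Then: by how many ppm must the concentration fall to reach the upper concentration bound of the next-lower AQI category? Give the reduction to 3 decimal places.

0.003

O₃: 0.124 lies in 0.122–0.154, so I_lo=301, I_hi=500, C_lo=0.122, C_hi=0.154.
(500−301)/(0.154−0.122) × (0.124−0.122) + 301 = 199/0.032 × 0.002 + 301 ≈ 313.44 → 313.
Current AQI 313 is in the Hazardous range (301–500). The next-lower category tops out at AQI 300, whose upper concentration bound is 0.121 ppm.
Reduction needed = 0.124 − 0.121 = 0.003 ppm.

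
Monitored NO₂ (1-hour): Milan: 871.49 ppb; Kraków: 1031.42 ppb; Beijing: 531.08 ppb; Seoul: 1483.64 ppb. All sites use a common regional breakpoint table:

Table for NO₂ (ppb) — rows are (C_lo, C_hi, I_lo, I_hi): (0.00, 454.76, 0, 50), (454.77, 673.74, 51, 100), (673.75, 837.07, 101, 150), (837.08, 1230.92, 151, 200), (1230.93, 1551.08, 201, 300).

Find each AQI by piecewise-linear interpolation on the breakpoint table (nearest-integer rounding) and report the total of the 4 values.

677

Milan: row 837.08–1230.92 (AQI 151–200). (200−151)·(871.49−837.08)/(1230.92−837.08) + 151 = 49·34.41/393.84 + 151 ≈ 155.28 → 155.
Kraków: 1031.42 lies in 837.08–1230.92, so I_lo=151, I_hi=200, C_lo=837.08, C_hi=1230.92.
(200−151)/(1230.92−837.08) × (1031.42−837.08) + 151 = 49/393.84 × 194.34 + 151 ≈ 175.18 → 175.
Beijing: 531.08 ∈ [454.77, 673.74] ↔ index [51, 100].
51 + (531.08−454.77)·(100−51)/(673.74−454.77) = 51 + 76.31·49/218.97 ≈ 68.08, so AQI = 68.
Seoul: 1483.64 lies in 1230.93–1551.08, so I_lo=201, I_hi=300, C_lo=1230.93, C_hi=1551.08.
(300−201)/(1551.08−1230.93) × (1483.64−1230.93) + 201 = 99/320.15 × 252.71 + 201 ≈ 279.15 → 279.
AQIs: Milan=155, Kraków=175, Beijing=68, Seoul=279. Sum = 155 + 175 + 68 + 279 = 677.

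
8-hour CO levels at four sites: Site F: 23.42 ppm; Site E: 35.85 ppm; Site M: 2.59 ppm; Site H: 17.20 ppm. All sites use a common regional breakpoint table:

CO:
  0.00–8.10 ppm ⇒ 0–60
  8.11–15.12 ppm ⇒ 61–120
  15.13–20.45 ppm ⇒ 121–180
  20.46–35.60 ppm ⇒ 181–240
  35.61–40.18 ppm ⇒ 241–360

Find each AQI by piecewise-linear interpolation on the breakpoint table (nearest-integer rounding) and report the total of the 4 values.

603

Site F: row 20.46–35.60 (AQI 181–240). (240−181)·(23.42−20.46)/(35.60−20.46) + 181 = 59·2.96/15.14 + 181 ≈ 192.54 → 193.
Site E: 35.85 ∈ [35.61, 40.18] ↔ index [241, 360].
241 + (35.85−35.61)·(360−241)/(40.18−35.61) = 241 + 0.24·119/4.57 ≈ 247.25, so AQI = 247.
Site M: row 0.00–8.10 (AQI 0–60). (60−0)·(2.59−0.00)/(8.10−0.00) + 0 = 60·2.59/8.10 + 0 ≈ 19.19 → 19.
Site H: 17.20 ∈ [15.13, 20.45] ↔ index [121, 180].
121 + (17.20−15.13)·(180−121)/(20.45−15.13) = 121 + 2.07·59/5.32 ≈ 143.96, so AQI = 144.
AQIs: Site F=193, Site E=247, Site M=19, Site H=144. Sum = 193 + 247 + 19 + 144 = 603.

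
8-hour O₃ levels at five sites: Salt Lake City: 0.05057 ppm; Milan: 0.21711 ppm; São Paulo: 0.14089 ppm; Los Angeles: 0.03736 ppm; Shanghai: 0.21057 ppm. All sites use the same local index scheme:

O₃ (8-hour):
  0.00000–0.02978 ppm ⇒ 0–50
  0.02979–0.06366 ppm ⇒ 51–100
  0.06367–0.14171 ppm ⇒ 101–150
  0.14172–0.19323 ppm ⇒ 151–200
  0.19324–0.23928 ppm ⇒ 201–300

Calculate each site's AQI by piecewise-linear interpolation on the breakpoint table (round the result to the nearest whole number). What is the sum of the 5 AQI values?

782

Salt Lake City: row 0.02979–0.06366 (AQI 51–100). (100−51)·(0.05057−0.02979)/(0.06366−0.02979) + 51 = 49·0.02078/0.03387 + 51 ≈ 81.06 → 81.
Milan: 0.21711 lies in 0.19324–0.23928, so I_lo=201, I_hi=300, C_lo=0.19324, C_hi=0.23928.
(300−201)/(0.23928−0.19324) × (0.21711−0.19324) + 201 = 99/0.04604 × 0.02387 + 201 ≈ 252.33 → 252.
São Paulo: 0.14089 ∈ [0.06367, 0.14171] ↔ index [101, 150].
101 + (0.14089−0.06367)·(150−101)/(0.14171−0.06367) = 101 + 0.07722·49/0.07804 ≈ 149.49, so AQI = 149.
Los Angeles 0.03736: bracket 0.02979–0.06366 → index 51–100; slope 49/0.03387, offset 0.00757.
AQI = 51 + 49/0.03387·0.00757 ≈ 61.95 ⇒ 62.
Shanghai: row 0.19324–0.23928 (AQI 201–300). (300−201)·(0.21057−0.19324)/(0.23928−0.19324) + 201 = 99·0.01733/0.04604 + 201 ≈ 238.26 → 238.
AQIs: Salt Lake City=81, Milan=252, São Paulo=149, Los Angeles=62, Shanghai=238. Sum = 81 + 252 + 149 + 62 + 238 = 782.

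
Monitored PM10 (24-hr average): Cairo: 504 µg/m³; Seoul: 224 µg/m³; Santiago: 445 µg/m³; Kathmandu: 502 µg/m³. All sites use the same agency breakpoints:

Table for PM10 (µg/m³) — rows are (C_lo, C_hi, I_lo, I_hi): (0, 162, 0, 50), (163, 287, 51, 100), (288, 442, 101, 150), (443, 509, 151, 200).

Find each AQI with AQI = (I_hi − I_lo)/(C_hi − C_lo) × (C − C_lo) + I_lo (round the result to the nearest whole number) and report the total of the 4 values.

618

Cairo 504: bracket 443–509 → index 151–200; slope 49/66, offset 61.
AQI = 151 + 49/66·61 ≈ 196.29 ⇒ 196.
Seoul: 224 ∈ [163, 287] ↔ index [51, 100].
51 + (224−163)·(100−51)/(287−163) = 51 + 61·49/124 ≈ 75.10, so AQI = 75.
Santiago: 445 ∈ [443, 509] ↔ index [151, 200].
151 + (445−443)·(200−151)/(509−443) = 151 + 2·49/66 ≈ 152.48, so AQI = 152.
Kathmandu: row 443–509 (AQI 151–200). (200−151)·(502−443)/(509−443) + 151 = 49·59/66 + 151 ≈ 194.80 → 195.
AQIs: Cairo=196, Seoul=75, Santiago=152, Kathmandu=195. Sum = 196 + 75 + 152 + 195 = 618.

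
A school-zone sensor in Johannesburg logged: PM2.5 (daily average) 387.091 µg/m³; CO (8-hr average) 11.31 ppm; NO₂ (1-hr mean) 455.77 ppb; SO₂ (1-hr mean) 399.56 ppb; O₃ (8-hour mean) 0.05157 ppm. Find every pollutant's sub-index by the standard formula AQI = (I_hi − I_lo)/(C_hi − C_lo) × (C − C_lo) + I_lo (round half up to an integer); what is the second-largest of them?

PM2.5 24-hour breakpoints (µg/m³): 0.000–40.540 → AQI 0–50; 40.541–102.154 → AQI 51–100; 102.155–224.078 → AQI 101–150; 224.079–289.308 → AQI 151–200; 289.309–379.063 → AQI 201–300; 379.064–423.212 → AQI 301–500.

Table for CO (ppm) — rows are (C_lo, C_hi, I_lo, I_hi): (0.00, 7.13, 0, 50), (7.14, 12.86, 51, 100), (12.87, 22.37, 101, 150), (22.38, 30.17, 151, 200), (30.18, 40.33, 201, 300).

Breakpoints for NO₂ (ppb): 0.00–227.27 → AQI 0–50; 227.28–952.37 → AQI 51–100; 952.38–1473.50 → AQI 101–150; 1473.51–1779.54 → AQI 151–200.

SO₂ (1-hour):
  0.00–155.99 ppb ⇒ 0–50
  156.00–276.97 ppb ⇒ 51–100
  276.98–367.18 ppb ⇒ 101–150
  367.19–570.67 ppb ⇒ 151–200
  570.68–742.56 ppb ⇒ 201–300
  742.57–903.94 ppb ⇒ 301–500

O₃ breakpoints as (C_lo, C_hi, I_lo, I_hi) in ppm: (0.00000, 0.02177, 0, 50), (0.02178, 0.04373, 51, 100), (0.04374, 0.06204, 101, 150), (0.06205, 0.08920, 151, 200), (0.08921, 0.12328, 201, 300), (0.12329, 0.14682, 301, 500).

159

PM2.5: 387.091 lies in 379.064–423.212, so I_lo=301, I_hi=500, C_lo=379.064, C_hi=423.212.
(500−301)/(423.212−379.064) × (387.091−379.064) + 301 = 199/44.148 × 8.027 + 301 ≈ 337.18 → 337.
CO: row 7.14–12.86 (AQI 51–100). (100−51)·(11.31−7.14)/(12.86−7.14) + 51 = 49·4.17/5.72 + 51 ≈ 86.72 → 87.
NO₂: 455.77 lies in 227.28–952.37, so I_lo=51, I_hi=100, C_lo=227.28, C_hi=952.37.
(100−51)/(952.37−227.28) × (455.77−227.28) + 51 = 49/725.09 × 228.49 + 51 ≈ 66.44 → 66.
SO₂: 399.56 ∈ [367.19, 570.67] ↔ index [151, 200].
151 + (399.56−367.19)·(200−151)/(570.67−367.19) = 151 + 32.37·49/203.48 ≈ 158.80, so AQI = 159.
O₃: row 0.04374–0.06204 (AQI 101–150). (150−101)·(0.05157−0.04374)/(0.06204−0.04374) + 101 = 49·0.00783/0.01830 + 101 ≈ 121.97 → 122.
Sub-indices: PM2.5→337, CO→87, NO₂→66, SO₂→159, O₃→122. Ranked high→low: 337, 159, 122, 87, 66. Second-highest sub-index = 159.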